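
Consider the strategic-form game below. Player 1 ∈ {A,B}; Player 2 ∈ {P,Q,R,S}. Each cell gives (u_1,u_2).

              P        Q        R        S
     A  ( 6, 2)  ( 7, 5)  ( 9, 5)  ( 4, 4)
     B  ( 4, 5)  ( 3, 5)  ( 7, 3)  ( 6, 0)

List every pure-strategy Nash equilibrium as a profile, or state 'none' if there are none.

(A,P): not NE [P2→R gives 5>2]
(A,Q): NE
(A,R): NE
(A,S): not NE [P1→B gives 6>4; P2→R gives 5>4]
(B,P): not NE [P1→A gives 6>4]
(B,Q): not NE [P1→A gives 7>3]
(B,R): not NE [P1→A gives 9>7; P2→Q gives 5>3]
(B,S): not NE [P2→Q gives 5>0]

Nash profiles: (A,Q), (A,R)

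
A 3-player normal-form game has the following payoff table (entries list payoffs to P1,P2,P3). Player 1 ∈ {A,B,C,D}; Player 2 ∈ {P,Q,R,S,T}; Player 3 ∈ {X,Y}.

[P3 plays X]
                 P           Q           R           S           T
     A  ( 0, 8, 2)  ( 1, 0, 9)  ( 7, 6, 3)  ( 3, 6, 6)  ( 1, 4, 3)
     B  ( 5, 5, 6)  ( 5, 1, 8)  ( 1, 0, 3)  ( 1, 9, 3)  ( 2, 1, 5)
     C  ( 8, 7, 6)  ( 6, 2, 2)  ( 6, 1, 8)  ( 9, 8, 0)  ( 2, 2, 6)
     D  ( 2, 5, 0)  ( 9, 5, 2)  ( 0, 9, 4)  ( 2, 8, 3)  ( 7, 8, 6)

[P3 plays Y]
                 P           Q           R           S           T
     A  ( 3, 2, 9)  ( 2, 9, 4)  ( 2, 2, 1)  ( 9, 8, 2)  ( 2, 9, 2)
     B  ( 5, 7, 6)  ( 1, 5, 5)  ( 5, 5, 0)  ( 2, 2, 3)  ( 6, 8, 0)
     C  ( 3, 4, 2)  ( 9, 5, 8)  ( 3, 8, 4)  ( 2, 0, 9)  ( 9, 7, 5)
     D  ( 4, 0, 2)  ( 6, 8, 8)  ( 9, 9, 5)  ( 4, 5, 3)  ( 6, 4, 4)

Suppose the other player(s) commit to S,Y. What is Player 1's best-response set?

P1 best: {A}

u_1(A vs S,Y) = 9
u_1(B vs S,Y) = 2
u_1(C vs S,Y) = 2
u_1(D vs S,Y) = 4
max payoff 9 at {A}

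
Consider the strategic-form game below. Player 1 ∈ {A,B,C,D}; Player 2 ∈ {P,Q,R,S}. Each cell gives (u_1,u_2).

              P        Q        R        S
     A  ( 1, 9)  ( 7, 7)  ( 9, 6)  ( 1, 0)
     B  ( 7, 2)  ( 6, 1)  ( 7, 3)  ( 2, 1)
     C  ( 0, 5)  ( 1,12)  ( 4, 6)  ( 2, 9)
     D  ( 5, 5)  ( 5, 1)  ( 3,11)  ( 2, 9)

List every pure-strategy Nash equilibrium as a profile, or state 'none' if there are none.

(A,P): not NE [P1→B gives 7>1]
(A,Q): not NE [P2→P gives 9>7]
(A,R): not NE [P2→P gives 9>6]
(A,S): not NE [P1→D gives 2>1; P2→P gives 9>0]
(B,P): not NE [P2→R gives 3>2]
(B,Q): not NE [P1→A gives 7>6; P2→R gives 3>1]
(B,R): not NE [P1→A gives 9>7]
(B,S): not NE [P2→R gives 3>1]
(C,P): not NE [P1→B gives 7>0; P2→Q gives 12>5]
(C,Q): not NE [P1→A gives 7>1]
(C,R): not NE [P1→A gives 9>4; P2→Q gives 12>6]
(C,S): not NE [P2→Q gives 12>9]
(D,P): not NE [P1→B gives 7>5; P2→R gives 11>5]
(D,Q): not NE [P1→A gives 7>5; P2→R gives 11>1]
(D,R): not NE [P1→A gives 9>3]
(D,S): not NE [P2→R gives 11>9]

Equilibria: none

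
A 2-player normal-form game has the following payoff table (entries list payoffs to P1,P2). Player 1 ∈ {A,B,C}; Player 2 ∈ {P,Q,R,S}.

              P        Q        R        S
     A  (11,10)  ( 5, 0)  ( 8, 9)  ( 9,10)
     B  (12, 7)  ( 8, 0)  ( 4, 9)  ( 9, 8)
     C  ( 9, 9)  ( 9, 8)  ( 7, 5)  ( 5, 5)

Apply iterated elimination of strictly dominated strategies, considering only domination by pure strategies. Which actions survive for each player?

P2 drop Q (P beats it: A:10>0 B:7>0 C:9>8)
P1 drop C (A beats it: P:11>9 R:8>7 S:9>5)
P1→{A,B} P2→{P,R,S}

Remaining: P1:{A,B} P2:{P,R,S}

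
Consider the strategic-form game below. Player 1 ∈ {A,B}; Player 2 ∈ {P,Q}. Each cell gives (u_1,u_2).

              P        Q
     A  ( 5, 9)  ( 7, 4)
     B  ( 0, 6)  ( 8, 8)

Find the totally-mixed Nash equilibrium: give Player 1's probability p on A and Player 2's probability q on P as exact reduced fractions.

P1 mixes 2/7 on A; P2 mixes 1/6 on P

P1 indiff ⇒ q·5+(1-q)·7 = q·0+(1-q)·8 ⇒ q(5) = (1-q)(1) ⇒ q = 1/6
P2 indiff ⇒ p·9+(1-p)·6 = p·4+(1-p)·8 ⇒ p(5) = (1-p)(2) ⇒ p = 2/7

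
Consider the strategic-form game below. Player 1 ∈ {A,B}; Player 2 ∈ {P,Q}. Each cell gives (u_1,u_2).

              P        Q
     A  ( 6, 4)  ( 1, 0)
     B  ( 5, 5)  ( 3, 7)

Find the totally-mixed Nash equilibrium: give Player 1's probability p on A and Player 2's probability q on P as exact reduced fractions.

P1 indiff ⇒ q·6+(1-q)·1 = q·5+(1-q)·3 ⇒ q(1) = (1-q)(2) ⇒ q = 2/3
P2 indiff ⇒ p·4+(1-p)·5 = p·0+(1-p)·7 ⇒ p(4) = (1-p)(2) ⇒ p = 1/3

p=1/3, q=2/3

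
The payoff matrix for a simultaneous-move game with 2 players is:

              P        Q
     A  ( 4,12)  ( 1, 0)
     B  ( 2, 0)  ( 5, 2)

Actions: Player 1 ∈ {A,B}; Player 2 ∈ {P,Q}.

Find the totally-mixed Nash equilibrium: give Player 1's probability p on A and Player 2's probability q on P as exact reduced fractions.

p=1/7, q=2/3

P1 indiff ⇒ q·4+(1-q)·1 = q·2+(1-q)·5 ⇒ q(2) = (1-q)(4) ⇒ q = 2/3
P2 indiff ⇒ p·12+(1-p)·0 = p·0+(1-p)·2 ⇒ p(12) = (1-p)(2) ⇒ p = 1/7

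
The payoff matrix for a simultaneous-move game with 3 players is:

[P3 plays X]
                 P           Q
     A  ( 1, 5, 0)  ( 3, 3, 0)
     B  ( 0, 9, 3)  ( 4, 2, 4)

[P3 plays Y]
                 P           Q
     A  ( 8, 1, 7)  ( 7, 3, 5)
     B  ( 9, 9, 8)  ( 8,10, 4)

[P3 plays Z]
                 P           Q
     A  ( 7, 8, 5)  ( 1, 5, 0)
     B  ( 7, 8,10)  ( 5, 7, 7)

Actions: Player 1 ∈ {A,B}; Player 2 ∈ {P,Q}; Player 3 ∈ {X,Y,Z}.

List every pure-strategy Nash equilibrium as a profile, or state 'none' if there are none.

(A,P,X): not NE [P3→Y gives 7>0]
(A,P,Y): not NE [P1→B gives 9>8; P2→Q gives 3>1]
(A,P,Z): not NE [P3→Y gives 7>5]
(A,Q,X): not NE [P1→B gives 4>3; P2→P gives 5>3; P3→Y gives 5>0]
(A,Q,Y): not NE [P1→B gives 8>7]
(A,Q,Z): not NE [P1→B gives 5>1; P2→P gives 8>5; P3→Y gives 5>0]
(B,P,X): not NE [P1→A gives 1>0; P3→Z gives 10>3]
(B,P,Y): not NE [P2→Q gives 10>9; P3→Z gives 10>8]
(B,P,Z): NE
(B,Q,X): not NE [P2→P gives 9>2; P3→Z gives 7>4]
(B,Q,Y): not NE [P3→Z gives 7>4]
(B,Q,Z): not NE [P2→P gives 8>7]

NE set: (B,P,Z)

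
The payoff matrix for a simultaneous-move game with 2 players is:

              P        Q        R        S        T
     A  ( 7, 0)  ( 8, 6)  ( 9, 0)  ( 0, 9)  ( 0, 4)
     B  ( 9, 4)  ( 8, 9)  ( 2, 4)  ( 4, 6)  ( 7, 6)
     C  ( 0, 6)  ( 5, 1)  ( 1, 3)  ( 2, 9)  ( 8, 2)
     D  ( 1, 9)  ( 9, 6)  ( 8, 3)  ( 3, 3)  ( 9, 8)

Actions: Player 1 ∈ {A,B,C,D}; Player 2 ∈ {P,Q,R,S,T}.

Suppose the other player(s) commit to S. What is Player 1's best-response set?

BR_1 = {B}

u_1(A vs S) = 0
u_1(B vs S) = 4
u_1(C vs S) = 2
u_1(D vs S) = 3
max payoff 4 at {B}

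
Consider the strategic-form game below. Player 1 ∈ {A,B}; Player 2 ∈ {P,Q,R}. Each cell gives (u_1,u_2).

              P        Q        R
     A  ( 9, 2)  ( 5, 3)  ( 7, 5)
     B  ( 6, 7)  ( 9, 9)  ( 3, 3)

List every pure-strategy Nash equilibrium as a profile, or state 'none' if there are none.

(A,P): not NE [P2→R gives 5>2]
(A,Q): not NE [P1→B gives 9>5; P2→R gives 5>3]
(A,R): NE
(B,P): not NE [P1→A gives 9>6; P2→Q gives 9>7]
(B,Q): NE
(B,R): not NE [P1→A gives 7>3; P2→Q gives 9>3]

PSNE = {(A,R), (B,Q)}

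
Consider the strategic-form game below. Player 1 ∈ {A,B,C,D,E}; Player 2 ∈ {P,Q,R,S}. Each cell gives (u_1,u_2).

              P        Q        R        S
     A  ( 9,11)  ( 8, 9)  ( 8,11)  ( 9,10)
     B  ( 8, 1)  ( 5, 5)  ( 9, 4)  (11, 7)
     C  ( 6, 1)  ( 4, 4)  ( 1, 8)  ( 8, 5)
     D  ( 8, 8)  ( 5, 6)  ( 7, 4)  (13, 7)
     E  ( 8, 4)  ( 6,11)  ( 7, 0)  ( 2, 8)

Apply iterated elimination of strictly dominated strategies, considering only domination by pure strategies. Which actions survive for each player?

Survivors P1:{A,B,D} P2:{P,R,S}

P1 drop C (A beats it: P:9>6 Q:8>4 R:8>1 S:9>8)
P1 drop E (A beats it: P:9>8 Q:8>6 R:8>7 S:9>2)
P2 drop Q (S beats it: A:10>9 B:7>5 D:7>6)
P1→{A,B,D} P2→{P,R,S}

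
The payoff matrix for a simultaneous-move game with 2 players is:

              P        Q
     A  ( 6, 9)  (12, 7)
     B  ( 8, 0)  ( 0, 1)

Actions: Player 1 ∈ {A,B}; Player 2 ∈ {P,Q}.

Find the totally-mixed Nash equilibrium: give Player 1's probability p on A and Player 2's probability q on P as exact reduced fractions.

(p,q) = (1/3, 6/7)

P1 indiff ⇒ q·6+(1-q)·12 = q·8+(1-q)·0 ⇒ q(-2) = (1-q)(-12) ⇒ q = 6/7
P2 indiff ⇒ p·9+(1-p)·0 = p·7+(1-p)·1 ⇒ p(2) = (1-p)(1) ⇒ p = 1/3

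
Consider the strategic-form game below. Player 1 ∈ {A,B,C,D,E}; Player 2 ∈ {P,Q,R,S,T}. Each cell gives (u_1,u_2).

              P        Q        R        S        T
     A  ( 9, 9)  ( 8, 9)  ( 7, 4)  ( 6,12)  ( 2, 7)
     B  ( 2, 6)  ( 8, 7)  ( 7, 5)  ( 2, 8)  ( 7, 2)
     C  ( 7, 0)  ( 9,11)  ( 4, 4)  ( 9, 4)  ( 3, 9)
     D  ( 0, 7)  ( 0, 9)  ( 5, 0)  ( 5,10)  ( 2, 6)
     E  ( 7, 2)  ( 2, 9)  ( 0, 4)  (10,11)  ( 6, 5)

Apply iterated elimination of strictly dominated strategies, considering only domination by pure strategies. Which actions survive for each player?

Remaining: P1:{C,E} P2:{Q,S}

P2 drop P (S beats it: A:12>9 B:8>6 C:4>0 D:10>7 E:11>2)
P2 drop R (Q beats it: A:9>4 B:7>5 C:11>4 D:9>0 E:9>4)
P1 drop A (C beats it: Q:9>8 S:9>6 T:3>2)
P1 drop D (C beats it: Q:9>0 S:9>5 T:3>2)
P2 drop T (Q beats it: B:7>2 C:11>9 E:9>5)
P1 drop B (C beats it: Q:9>8 S:9>2)
P1→{C,E} P2→{Q,S}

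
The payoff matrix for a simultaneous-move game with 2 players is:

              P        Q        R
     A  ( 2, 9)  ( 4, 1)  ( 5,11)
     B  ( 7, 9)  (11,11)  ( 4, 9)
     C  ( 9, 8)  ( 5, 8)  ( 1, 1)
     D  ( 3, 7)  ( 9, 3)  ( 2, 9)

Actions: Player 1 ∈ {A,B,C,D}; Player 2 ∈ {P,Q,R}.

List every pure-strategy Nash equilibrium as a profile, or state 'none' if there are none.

(A,P): not NE [P1→C gives 9>2; P2→R gives 11>9]
(A,Q): not NE [P1→B gives 11>4; P2→R gives 11>1]
(A,R): NE
(B,P): not NE [P1→C gives 9>7; P2→Q gives 11>9]
(B,Q): NE
(B,R): not NE [P1→A gives 5>4; P2→Q gives 11>9]
(C,P): NE
(C,Q): not NE [P1→B gives 11>5]
(C,R): not NE [P1→A gives 5>1; P2→Q gives 8>1]
(D,P): not NE [P1→C gives 9>3; P2→R gives 9>7]
(D,Q): not NE [P1→B gives 11>9; P2→R gives 9>3]
(D,R): not NE [P1→A gives 5>2]

PSNE = {(A,R), (B,Q), (C,P)}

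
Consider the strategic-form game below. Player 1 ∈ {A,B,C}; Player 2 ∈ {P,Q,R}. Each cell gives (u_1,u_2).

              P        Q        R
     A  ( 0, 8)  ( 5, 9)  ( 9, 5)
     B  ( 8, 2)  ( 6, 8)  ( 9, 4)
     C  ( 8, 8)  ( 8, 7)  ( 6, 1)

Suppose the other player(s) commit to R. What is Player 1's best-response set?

u_1(A vs R) = 9
u_1(B vs R) = 9
u_1(C vs R) = 6
max payoff 9 at {A,B}

BR_1 = {A,B}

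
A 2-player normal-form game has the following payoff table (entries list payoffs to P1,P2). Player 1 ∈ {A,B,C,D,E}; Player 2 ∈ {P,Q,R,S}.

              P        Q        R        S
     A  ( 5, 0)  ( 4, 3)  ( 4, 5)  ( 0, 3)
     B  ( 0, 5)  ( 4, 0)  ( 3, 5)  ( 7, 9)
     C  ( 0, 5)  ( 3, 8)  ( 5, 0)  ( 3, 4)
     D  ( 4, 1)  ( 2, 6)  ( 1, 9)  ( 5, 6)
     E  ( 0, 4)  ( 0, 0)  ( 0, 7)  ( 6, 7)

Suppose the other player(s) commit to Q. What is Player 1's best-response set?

P1 best: {A,B}

u_1(A vs Q) = 4
u_1(B vs Q) = 4
u_1(C vs Q) = 3
u_1(D vs Q) = 2
u_1(E vs Q) = 0
max payoff 4 at {A,B}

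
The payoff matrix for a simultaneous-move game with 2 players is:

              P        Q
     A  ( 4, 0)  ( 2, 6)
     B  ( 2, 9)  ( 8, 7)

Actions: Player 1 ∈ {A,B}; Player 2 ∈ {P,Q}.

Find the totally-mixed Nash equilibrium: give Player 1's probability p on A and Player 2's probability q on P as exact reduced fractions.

p=1/4, q=3/4

P1 indiff ⇒ q·4+(1-q)·2 = q·2+(1-q)·8 ⇒ q(2) = (1-q)(6) ⇒ q = 3/4
P2 indiff ⇒ p·0+(1-p)·9 = p·6+(1-p)·7 ⇒ p(-6) = (1-p)(-2) ⇒ p = 1/4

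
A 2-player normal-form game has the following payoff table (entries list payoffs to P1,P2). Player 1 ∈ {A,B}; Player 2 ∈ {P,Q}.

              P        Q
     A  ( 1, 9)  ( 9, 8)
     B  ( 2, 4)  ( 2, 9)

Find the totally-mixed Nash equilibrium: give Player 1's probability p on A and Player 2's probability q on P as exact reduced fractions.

(p,q) = (5/6, 7/8)

P1 indiff ⇒ q·1+(1-q)·9 = q·2+(1-q)·2 ⇒ q(-1) = (1-q)(-7) ⇒ q = 7/8
P2 indiff ⇒ p·9+(1-p)·4 = p·8+(1-p)·9 ⇒ p(1) = (1-p)(5) ⇒ p = 5/6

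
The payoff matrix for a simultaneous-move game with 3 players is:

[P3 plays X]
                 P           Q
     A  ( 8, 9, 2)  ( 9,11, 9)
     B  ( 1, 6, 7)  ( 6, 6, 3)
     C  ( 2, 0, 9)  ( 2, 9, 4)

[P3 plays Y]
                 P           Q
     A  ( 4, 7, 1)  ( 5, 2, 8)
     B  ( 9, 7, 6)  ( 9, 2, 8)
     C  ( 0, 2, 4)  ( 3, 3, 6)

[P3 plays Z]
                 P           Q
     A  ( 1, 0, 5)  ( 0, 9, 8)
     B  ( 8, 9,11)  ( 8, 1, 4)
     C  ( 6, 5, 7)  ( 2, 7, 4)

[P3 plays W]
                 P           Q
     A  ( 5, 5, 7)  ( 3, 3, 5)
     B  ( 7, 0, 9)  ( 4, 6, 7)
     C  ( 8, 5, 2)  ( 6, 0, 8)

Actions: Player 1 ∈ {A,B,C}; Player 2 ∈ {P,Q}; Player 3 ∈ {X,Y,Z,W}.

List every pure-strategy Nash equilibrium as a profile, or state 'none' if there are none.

(A,P,X): not NE [P2→Q gives 11>9; P3→W gives 7>2]
(A,P,Y): not NE [P1→B gives 9>4; P3→W gives 7>1]
(A,P,Z): not NE [P1→B gives 8>1; P2→Q gives 9>0; P3→W gives 7>5]
(A,P,W): not NE [P1→C gives 8>5]
(A,Q,X): NE
(A,Q,Y): not NE [P1→B gives 9>5; P2→P gives 7>2; P3→X gives 9>8]
(A,Q,Z): not NE [P1→B gives 8>0; P3→X gives 9>8]
(A,Q,W): not NE [P1→C gives 6>3; P2→P gives 5>3; P3→X gives 9>5]
(B,P,X): not NE [P1→A gives 8>1; P3→Z gives 11>7]
(B,P,Y): not NE [P3→Z gives 11>6]
(B,P,Z): NE
(B,P,W): not NE [P1→C gives 8>7; P2→Q gives 6>0; P3→Z gives 11>9]
(B,Q,X): not NE [P1→A gives 9>6; P3→Y gives 8>3]
(B,Q,Y): not NE [P2→P gives 7>2]
(B,Q,Z): not NE [P2→P gives 9>1; P3→Y gives 8>4]
(B,Q,W): not NE [P1→C gives 6>4; P3→Y gives 8>7]
(C,P,X): not NE [P1→A gives 8>2; P2→Q gives 9>0]
(C,P,Y): not NE [P1→B gives 9>0; P2→Q gives 3>2; P3→X gives 9>4]
(C,P,Z): not NE [P1→B gives 8>6; P2→Q gives 7>5; P3→X gives 9>7]
(C,P,W): not NE [P3→X gives 9>2]
(C,Q,X): not NE [P1→A gives 9>2; P3→W gives 8>4]
(C,Q,Y): not NE [P1→B gives 9>3; P3→W gives 8>6]
(C,Q,Z): not NE [P1→B gives 8>2; P3→W gives 8>4]
(C,Q,W): not NE [P2→P gives 5>0]

NE set: (A,Q,X), (B,P,Z)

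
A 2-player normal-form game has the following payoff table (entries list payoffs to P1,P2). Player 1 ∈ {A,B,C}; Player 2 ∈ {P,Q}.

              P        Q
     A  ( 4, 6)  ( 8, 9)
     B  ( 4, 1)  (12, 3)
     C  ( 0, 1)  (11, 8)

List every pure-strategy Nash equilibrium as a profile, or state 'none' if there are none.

PSNE = {(B,Q)}

(A,P): not NE [P2→Q gives 9>6]
(A,Q): not NE [P1→B gives 12>8]
(B,P): not NE [P2→Q gives 3>1]
(B,Q): NE
(C,P): not NE [P1→B gives 4>0; P2→Q gives 8>1]
(C,Q): not NE [P1→B gives 12>11]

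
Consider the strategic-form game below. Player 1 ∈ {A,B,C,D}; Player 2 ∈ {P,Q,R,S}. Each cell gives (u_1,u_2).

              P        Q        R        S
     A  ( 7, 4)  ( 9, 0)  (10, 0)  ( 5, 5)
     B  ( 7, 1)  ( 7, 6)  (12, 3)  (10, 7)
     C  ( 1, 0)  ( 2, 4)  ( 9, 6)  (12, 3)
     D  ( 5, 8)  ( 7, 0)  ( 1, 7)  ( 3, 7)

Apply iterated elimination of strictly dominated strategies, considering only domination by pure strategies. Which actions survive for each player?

P1 drop D (A beats it: P:7>5 Q:9>7 R:10>1 S:5>3)
P2 drop P (S beats it: A:5>4 B:7>1 C:3>0)
P1→{A,B,C} P2→{Q,R,S}

Remaining: P1:{A,B,C} P2:{Q,R,S}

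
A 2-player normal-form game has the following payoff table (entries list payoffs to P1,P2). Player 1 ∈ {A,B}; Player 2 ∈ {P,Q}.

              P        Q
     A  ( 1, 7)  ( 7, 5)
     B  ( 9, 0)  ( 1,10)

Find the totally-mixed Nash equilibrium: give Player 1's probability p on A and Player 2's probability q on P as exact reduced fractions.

P1 indiff ⇒ q·1+(1-q)·7 = q·9+(1-q)·1 ⇒ q(-8) = (1-q)(-6) ⇒ q = 3/7
P2 indiff ⇒ p·7+(1-p)·0 = p·5+(1-p)·10 ⇒ p(2) = (1-p)(10) ⇒ p = 5/6

p=5/6, q=3/7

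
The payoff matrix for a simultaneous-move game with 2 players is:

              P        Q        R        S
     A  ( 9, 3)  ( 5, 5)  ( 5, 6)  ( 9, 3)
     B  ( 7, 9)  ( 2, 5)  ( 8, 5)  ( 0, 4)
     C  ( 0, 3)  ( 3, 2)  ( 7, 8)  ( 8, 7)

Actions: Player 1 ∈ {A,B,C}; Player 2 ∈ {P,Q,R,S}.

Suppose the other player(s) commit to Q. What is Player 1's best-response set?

u_1(A vs Q) = 5
u_1(B vs Q) = 2
u_1(C vs Q) = 3
max payoff 5 at {A}

BR_1 = {A}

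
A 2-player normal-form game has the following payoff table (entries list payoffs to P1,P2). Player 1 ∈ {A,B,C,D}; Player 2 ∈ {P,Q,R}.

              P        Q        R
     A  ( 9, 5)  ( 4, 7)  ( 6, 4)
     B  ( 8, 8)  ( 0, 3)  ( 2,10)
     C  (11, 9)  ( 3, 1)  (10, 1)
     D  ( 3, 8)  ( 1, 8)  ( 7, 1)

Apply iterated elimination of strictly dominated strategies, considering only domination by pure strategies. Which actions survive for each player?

P1 drop B (A beats it: P:9>8 Q:4>0 R:6>2)
P1 drop D (C beats it: P:11>3 Q:3>1 R:10>7)
P2 drop R (P beats it: A:5>4 C:9>1)
P1→{A,C} P2→{P,Q}

Remaining: P1:{A,C} P2:{P,Q}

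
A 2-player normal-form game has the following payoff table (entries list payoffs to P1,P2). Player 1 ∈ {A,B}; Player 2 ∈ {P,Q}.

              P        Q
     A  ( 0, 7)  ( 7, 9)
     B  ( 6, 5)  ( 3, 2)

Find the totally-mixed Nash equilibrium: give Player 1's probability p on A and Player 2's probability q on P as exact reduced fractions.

(p,q) = (3/5, 2/5)

P1 indiff ⇒ q·0+(1-q)·7 = q·6+(1-q)·3 ⇒ q(-6) = (1-q)(-4) ⇒ q = 2/5
P2 indiff ⇒ p·7+(1-p)·5 = p·9+(1-p)·2 ⇒ p(-2) = (1-p)(-3) ⇒ p = 3/5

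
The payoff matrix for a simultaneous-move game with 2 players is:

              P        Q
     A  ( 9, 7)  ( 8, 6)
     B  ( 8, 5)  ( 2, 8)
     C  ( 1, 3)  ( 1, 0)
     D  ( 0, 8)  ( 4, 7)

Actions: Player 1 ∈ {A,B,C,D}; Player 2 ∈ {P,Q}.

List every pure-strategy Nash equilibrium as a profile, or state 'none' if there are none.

(A,P): NE
(A,Q): not NE [P2→P gives 7>6]
(B,P): not NE [P1→A gives 9>8; P2→Q gives 8>5]
(B,Q): not NE [P1→A gives 8>2]
(C,P): not NE [P1→A gives 9>1]
(C,Q): not NE [P1→A gives 8>1; P2→P gives 3>0]
(D,P): not NE [P1→A gives 9>0]
(D,Q): not NE [P1→A gives 8>4; P2→P gives 8>7]

PSNE = {(A,P)}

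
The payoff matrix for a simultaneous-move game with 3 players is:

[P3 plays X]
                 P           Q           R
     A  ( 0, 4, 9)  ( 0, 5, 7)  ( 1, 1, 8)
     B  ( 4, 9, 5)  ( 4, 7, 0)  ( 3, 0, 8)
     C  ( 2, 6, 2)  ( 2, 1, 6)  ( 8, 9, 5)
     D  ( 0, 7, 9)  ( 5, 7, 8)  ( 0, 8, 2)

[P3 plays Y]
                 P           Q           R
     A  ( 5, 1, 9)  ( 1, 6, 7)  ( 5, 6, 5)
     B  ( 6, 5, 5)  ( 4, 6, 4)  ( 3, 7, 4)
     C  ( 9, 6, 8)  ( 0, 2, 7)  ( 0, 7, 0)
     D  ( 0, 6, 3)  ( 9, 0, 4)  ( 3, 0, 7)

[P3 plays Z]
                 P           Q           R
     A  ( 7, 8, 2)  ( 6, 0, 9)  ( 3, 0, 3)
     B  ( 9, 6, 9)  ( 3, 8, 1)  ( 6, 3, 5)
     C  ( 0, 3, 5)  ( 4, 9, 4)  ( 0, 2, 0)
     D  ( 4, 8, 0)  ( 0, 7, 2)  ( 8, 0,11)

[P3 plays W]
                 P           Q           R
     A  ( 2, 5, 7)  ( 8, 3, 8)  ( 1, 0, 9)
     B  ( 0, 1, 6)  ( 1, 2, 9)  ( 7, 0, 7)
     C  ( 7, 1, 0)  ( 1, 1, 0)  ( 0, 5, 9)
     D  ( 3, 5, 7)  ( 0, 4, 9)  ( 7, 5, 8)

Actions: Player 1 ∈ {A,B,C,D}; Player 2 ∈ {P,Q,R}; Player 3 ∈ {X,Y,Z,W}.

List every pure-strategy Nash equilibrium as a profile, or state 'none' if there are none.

(A,P,X): not NE [P1→B gives 4>0; P2→Q gives 5>4]
(A,P,Y): not NE [P1→C gives 9>5; P2→R gives 6>1]
(A,P,Z): not NE [P1→B gives 9>7; P3→Y gives 9>2]
(A,P,W): not NE [P1→C gives 7>2; P3→Y gives 9>7]
(A,Q,X): not NE [P1→D gives 5>0; P3→Z gives 9>7]
(A,Q,Y): not NE [P1→D gives 9>1; P3→Z gives 9>7]
(A,Q,Z): not NE [P2→P gives 8>0]
(A,Q,W): not NE [P2→P gives 5>3; P3→Z gives 9>8]
(A,R,X): not NE [P1→C gives 8>1; P2→Q gives 5>1; P3→W gives 9>8]
(A,R,Y): not NE [P3→W gives 9>5]
(A,R,Z): not NE [P1→D gives 8>3; P2→P gives 8>0; P3→W gives 9>3]
(A,R,W): not NE [P1→D gives 7>1; P2→P gives 5>0]
(B,P,X): not NE [P3→Z gives 9>5]
(B,P,Y): not NE [P1→C gives 9>6; P2→R gives 7>5; P3→Z gives 9>5]
(B,P,Z): not NE [P2→Q gives 8>6]
(B,P,W): not NE [P1→C gives 7>0; P2→Q gives 2>1; P3→Z gives 9>6]
(B,Q,X): not NE [P1→D gives 5>4; P2→P gives 9>7; P3→W gives 9>0]
(B,Q,Y): not NE [P1→D gives 9>4; P2→R gives 7>6; P3→W gives 9>4]
(B,Q,Z): not NE [P1→A gives 6>3; P3→W gives 9>1]
(B,Q,W): not NE [P1→A gives 8>1]
(B,R,X): not NE [P1→C gives 8>3; P2→P gives 9>0]
(B,R,Y): not NE [P1→A gives 5>3; P3→X gives 8>4]
(B,R,Z): not NE [P1→D gives 8>6; P2→Q gives 8>3; P3→X gives 8>5]
(B,R,W): not NE [P2→Q gives 2>0; P3→X gives 8>7]
(C,P,X): not NE [P1→B gives 4>2; P2→R gives 9>6; P3→Y gives 8>2]
(C,P,Y): not NE [P2→R gives 7>6]
(C,P,Z): not NE [P1→B gives 9>0; P2→Q gives 9>3; P3→Y gives 8>5]
(C,P,W): not NE [P2→R gives 5>1; P3→Y gives 8>0]
(C,Q,X): not NE [P1→D gives 5>2; P2→R gives 9>1; P3→Y gives 7>6]
(C,Q,Y): not NE [P1→D gives 9>0; P2→R gives 7>2]
(C,Q,Z): not NE [P1→A gives 6>4; P3→Y gives 7>4]
(C,Q,W): not NE [P1→A gives 8>1; P2→R gives 5>1; P3→Y gives 7>0]
(C,R,X): not NE [P3→W gives 9>5]
(C,R,Y): not NE [P1→A gives 5>0; P3→W gives 9>0]
(C,R,Z): not NE [P1→D gives 8>0; P2→Q gives 9>2; P3→W gives 9>0]
(C,R,W): not NE [P1→D gives 7>0]
(D,P,X): not NE [P1→B gives 4>0; P2→R gives 8>7]
(D,P,Y): not NE [P1→C gives 9>0; P3→X gives 9>3]
(D,P,Z): not NE [P1→B gives 9>4; P3→X gives 9>0]
(D,P,W): not NE [P1→C gives 7>3; P3→X gives 9>7]
(D,Q,X): not NE [P2→R gives 8>7; P3→W gives 9>8]
(D,Q,Y): not NE [P2→P gives 6>0; P3→W gives 9>4]
(D,Q,Z): not NE [P1→A gives 6>0; P2→P gives 8>7; P3→W gives 9>2]
(D,Q,W): not NE [P1→A gives 8>0; P2→R gives 5>4]
(D,R,X): not NE [P1→C gives 8>0; P3→Z gives 11>2]
(D,R,Y): not NE [P1→A gives 5>3; P2→P gives 6>0; P3→Z gives 11>7]
(D,R,Z): not NE [P2→P gives 8>0]
(D,R,W): not NE [P3→Z gives 11>8]

Equilibria: none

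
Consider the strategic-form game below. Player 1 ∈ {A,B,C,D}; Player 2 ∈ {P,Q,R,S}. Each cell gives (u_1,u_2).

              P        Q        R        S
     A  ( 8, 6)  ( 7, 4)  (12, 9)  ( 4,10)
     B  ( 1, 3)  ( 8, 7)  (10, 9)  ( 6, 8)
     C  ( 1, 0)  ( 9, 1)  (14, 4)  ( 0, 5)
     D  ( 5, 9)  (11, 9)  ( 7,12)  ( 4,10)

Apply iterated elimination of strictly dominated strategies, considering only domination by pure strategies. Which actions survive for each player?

IESDS → P1:{A,B,C} P2:{R,S}

P2 drop P (R beats it: A:9>6 B:9>3 C:4>0 D:12>9)
P2 drop Q (R beats it: A:9>4 B:9>7 C:4>1 D:12>9)
P1 drop D (B beats it: R:10>7 S:6>4)
P1→{A,B,C} P2→{R,S}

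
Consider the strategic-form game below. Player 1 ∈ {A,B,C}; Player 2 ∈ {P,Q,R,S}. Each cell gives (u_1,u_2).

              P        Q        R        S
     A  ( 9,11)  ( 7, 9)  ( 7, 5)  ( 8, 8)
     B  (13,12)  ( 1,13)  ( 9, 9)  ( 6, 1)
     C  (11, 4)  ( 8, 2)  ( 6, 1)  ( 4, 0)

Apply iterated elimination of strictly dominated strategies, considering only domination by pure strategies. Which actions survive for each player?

Survivors P1:{B,C} P2:{P,Q}

P2 drop R (P beats it: A:11>5 B:12>9 C:4>1)
P2 drop S (P beats it: A:11>8 B:12>1 C:4>0)
P1 drop A (C beats it: P:11>9 Q:8>7)
P1→{B,C} P2→{P,Q}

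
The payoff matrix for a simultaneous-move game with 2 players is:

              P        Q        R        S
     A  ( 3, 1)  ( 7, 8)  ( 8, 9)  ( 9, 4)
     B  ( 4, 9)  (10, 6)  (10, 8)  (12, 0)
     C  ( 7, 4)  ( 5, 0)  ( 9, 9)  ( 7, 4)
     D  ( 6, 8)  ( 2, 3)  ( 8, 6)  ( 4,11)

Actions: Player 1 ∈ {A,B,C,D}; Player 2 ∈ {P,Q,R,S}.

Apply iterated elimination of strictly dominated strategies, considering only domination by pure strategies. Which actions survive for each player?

P1 drop A (B beats it: P:4>3 Q:10>7 R:10>8 S:12>9)
P1 drop D (C beats it: P:7>6 Q:5>2 R:9>8 S:7>4)
P2 drop Q (P beats it: B:9>6 C:4>0)
P2 drop S (R beats it: B:8>0 C:9>4)
P1→{B,C} P2→{P,R}

Survivors P1:{B,C} P2:{P,R}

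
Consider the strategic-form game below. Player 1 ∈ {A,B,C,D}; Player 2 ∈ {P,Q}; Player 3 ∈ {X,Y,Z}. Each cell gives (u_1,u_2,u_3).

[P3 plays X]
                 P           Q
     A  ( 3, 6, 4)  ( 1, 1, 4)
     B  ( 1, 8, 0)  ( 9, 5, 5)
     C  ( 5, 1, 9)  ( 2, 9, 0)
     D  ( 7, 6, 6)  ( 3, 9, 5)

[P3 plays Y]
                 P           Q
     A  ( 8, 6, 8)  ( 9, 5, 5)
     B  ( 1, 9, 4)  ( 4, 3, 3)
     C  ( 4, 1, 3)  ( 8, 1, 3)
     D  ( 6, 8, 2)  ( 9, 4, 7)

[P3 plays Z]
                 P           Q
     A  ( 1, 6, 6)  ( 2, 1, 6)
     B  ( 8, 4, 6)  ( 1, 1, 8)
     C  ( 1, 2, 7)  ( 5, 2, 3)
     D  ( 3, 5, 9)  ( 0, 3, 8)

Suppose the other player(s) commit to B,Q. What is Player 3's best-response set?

P3 best: {Z}

u_3(X vs B,Q) = 5
u_3(Y vs B,Q) = 3
u_3(Z vs B,Q) = 8
max payoff 8 at {Z}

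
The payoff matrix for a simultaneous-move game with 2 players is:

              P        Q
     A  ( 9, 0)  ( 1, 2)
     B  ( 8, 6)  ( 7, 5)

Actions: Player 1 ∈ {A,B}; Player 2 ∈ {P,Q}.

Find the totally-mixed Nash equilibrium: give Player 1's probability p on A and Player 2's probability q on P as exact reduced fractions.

P1 mixes 1/3 on A; P2 mixes 6/7 on P

P1 indiff ⇒ q·9+(1-q)·1 = q·8+(1-q)·7 ⇒ q(1) = (1-q)(6) ⇒ q = 6/7
P2 indiff ⇒ p·0+(1-p)·6 = p·2+(1-p)·5 ⇒ p(-2) = (1-p)(-1) ⇒ p = 1/3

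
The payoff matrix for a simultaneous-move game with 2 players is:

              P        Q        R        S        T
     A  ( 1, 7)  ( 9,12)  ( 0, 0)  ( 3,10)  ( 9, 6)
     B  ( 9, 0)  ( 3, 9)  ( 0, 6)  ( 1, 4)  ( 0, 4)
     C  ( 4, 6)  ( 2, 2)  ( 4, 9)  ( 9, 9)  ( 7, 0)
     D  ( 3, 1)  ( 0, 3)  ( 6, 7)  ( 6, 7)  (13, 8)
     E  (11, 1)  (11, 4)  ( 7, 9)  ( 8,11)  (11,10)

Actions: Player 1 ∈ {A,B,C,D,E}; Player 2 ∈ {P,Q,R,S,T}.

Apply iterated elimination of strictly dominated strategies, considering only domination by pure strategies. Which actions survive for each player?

IESDS → P1:{C,D,E} P2:{R,S,T}

P1 drop A (E beats it: P:11>1 Q:11>9 R:7>0 S:8>3 T:11>9)
P1 drop B (E beats it: P:11>9 Q:11>3 R:7>0 S:8>1 T:11>0)
P2 drop P (R beats it: C:9>6 D:7>1 E:9>1)
P2 drop Q (R beats it: C:9>2 D:7>3 E:9>4)
P1→{C,D,E} P2→{R,S,T}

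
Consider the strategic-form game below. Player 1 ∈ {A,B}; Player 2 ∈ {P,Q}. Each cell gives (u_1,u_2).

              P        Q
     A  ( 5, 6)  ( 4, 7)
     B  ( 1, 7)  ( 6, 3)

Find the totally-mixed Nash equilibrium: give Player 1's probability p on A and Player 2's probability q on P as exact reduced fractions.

P1 indiff ⇒ q·5+(1-q)·4 = q·1+(1-q)·6 ⇒ q(4) = (1-q)(2) ⇒ q = 1/3
P2 indiff ⇒ p·6+(1-p)·7 = p·7+(1-p)·3 ⇒ p(-1) = (1-p)(-4) ⇒ p = 4/5

(p,q) = (4/5, 1/3)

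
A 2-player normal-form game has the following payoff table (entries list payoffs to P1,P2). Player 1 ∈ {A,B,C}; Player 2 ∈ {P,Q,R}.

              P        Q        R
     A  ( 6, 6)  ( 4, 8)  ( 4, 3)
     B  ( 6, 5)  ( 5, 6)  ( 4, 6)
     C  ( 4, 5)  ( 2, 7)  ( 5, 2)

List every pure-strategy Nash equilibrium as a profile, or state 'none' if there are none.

NE set: (B,Q)

(A,P): not NE [P2→Q gives 8>6]
(A,Q): not NE [P1→B gives 5>4]
(A,R): not NE [P1→C gives 5>4; P2→Q gives 8>3]
(B,P): not NE [P2→R gives 6>5]
(B,Q): NE
(B,R): not NE [P1→C gives 5>4]
(C,P): not NE [P1→B gives 6>4; P2→Q gives 7>5]
(C,Q): not NE [P1→B gives 5>2]
(C,R): not NE [P2→Q gives 7>2]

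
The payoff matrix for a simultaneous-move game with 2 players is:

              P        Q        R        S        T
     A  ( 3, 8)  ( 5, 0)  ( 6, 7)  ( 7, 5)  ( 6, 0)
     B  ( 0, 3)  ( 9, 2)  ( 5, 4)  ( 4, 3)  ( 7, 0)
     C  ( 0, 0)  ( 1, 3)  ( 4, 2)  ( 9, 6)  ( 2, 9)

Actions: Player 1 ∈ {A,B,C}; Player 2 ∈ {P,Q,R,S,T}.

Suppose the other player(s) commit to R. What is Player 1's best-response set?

u_1(A vs R) = 6
u_1(B vs R) = 5
u_1(C vs R) = 4
max payoff 6 at {A}

argmax u_1 = {A}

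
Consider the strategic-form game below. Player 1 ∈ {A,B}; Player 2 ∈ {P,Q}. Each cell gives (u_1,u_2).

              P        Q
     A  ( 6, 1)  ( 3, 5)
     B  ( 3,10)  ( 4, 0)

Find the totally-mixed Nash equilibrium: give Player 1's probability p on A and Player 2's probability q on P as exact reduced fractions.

p=5/7, q=1/4

P1 indiff ⇒ q·6+(1-q)·3 = q·3+(1-q)·4 ⇒ q(3) = (1-q)(1) ⇒ q = 1/4
P2 indiff ⇒ p·1+(1-p)·10 = p·5+(1-p)·0 ⇒ p(-4) = (1-p)(-10) ⇒ p = 5/7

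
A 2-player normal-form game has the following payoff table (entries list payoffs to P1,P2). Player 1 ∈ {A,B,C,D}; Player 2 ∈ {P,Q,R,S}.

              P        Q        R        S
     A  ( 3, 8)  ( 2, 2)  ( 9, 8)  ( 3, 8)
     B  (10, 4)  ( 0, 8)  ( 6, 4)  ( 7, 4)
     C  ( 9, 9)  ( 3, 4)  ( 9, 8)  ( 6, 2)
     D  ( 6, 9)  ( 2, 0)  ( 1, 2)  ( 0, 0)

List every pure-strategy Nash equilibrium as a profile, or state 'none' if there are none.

NE set: (A,R)

(A,P): not NE [P1→B gives 10>3]
(A,Q): not NE [P1→C gives 3>2; P2→S gives 8>2]
(A,R): NE
(A,S): not NE [P1→B gives 7>3]
(B,P): not NE [P2→Q gives 8>4]
(B,Q): not NE [P1→C gives 3>0]
(B,R): not NE [P1→C gives 9>6; P2→Q gives 8>4]
(B,S): not NE [P2→Q gives 8>4]
(C,P): not NE [P1→B gives 10>9]
(C,Q): not NE [P2→P gives 9>4]
(C,R): not NE [P2→P gives 9>8]
(C,S): not NE [P1→B gives 7>6; P2→P gives 9>2]
(D,P): not NE [P1→B gives 10>6]
(D,Q): not NE [P1→C gives 3>2; P2→P gives 9>0]
(D,R): not NE [P1→C gives 9>1; P2→P gives 9>2]
(D,S): not NE [P1→B gives 7>0; P2→P gives 9>0]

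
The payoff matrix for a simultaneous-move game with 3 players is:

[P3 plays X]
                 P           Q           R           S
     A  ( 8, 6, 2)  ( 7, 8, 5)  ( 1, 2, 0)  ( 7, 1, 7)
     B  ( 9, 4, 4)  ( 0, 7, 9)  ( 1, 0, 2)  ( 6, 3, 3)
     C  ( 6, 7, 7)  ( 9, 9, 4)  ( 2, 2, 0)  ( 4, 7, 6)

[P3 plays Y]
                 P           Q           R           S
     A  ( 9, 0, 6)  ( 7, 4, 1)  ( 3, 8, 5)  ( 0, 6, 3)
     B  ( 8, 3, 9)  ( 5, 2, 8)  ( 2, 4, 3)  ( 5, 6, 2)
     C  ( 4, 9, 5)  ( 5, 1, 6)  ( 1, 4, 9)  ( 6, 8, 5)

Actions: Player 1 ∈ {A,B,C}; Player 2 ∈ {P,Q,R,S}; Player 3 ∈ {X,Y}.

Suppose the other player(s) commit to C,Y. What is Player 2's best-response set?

u_2(P vs C,Y) = 9
u_2(Q vs C,Y) = 1
u_2(R vs C,Y) = 4
u_2(S vs C,Y) = 8
max payoff 9 at {P}

P2 best: {P}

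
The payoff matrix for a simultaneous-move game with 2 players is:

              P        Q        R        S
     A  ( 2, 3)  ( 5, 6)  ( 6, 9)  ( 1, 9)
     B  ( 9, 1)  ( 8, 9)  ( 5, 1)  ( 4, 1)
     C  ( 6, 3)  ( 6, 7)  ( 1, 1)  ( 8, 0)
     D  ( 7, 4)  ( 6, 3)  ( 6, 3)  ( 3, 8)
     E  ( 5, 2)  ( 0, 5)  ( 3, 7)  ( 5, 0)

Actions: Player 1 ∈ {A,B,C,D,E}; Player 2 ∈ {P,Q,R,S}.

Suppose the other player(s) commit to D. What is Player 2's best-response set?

argmax u_2 = {S}

u_2(P vs D) = 4
u_2(Q vs D) = 3
u_2(R vs D) = 3
u_2(S vs D) = 8
max payoff 8 at {S}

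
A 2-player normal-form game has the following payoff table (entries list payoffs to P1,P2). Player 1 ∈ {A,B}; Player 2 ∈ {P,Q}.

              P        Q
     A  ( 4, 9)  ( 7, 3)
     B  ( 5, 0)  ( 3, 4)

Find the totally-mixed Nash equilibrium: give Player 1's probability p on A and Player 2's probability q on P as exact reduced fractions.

P1 indiff ⇒ q·4+(1-q)·7 = q·5+(1-q)·3 ⇒ q(-1) = (1-q)(-4) ⇒ q = 4/5
P2 indiff ⇒ p·9+(1-p)·0 = p·3+(1-p)·4 ⇒ p(6) = (1-p)(4) ⇒ p = 2/5

(p,q) = (2/5, 4/5)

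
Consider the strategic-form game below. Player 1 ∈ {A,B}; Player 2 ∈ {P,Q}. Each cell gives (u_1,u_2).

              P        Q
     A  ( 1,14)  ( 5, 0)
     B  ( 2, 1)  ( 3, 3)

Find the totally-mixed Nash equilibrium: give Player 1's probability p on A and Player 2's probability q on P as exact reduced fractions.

P1 indiff ⇒ q·1+(1-q)·5 = q·2+(1-q)·3 ⇒ q(-1) = (1-q)(-2) ⇒ q = 2/3
P2 indiff ⇒ p·14+(1-p)·1 = p·0+(1-p)·3 ⇒ p(14) = (1-p)(2) ⇒ p = 1/8

p=1/8, q=2/3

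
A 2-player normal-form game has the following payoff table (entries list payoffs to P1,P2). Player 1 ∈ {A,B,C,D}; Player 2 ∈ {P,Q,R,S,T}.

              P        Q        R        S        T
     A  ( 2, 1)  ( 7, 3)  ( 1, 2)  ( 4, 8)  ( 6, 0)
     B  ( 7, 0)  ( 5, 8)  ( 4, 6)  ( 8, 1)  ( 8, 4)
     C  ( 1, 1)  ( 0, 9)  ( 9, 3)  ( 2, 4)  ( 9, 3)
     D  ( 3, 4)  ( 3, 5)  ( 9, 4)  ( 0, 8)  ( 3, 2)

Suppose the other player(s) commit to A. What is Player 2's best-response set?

u_2(P vs A) = 1
u_2(Q vs A) = 3
u_2(R vs A) = 2
u_2(S vs A) = 8
u_2(T vs A) = 0
max payoff 8 at {S}

P2 best: {S}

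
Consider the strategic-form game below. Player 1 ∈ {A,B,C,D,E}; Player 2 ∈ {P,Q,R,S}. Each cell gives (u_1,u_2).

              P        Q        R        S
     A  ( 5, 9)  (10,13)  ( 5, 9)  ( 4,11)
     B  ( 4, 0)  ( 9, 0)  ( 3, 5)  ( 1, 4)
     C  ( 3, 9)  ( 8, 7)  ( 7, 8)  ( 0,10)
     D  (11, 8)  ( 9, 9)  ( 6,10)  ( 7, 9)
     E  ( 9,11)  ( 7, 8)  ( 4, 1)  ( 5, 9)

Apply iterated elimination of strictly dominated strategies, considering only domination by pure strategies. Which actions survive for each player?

Remaining: P1:{A,C,D} P2:{Q,R,S}

P1 drop B (A beats it: P:5>4 Q:10>9 R:5>3 S:4>1)
P1 drop E (D beats it: P:11>9 Q:9>7 R:6>4 S:7>5)
P2 drop P (S beats it: A:11>9 C:10>9 D:9>8)
P1→{A,C,D} P2→{Q,R,S}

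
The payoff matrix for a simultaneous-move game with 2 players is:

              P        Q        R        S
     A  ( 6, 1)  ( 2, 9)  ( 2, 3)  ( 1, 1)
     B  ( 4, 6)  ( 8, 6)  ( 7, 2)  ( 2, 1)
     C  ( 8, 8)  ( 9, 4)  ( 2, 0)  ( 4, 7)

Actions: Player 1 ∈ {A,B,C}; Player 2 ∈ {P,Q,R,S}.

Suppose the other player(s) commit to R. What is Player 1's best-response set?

BR_1 = {B}

u_1(A vs R) = 2
u_1(B vs R) = 7
u_1(C vs R) = 2
max payoff 7 at {B}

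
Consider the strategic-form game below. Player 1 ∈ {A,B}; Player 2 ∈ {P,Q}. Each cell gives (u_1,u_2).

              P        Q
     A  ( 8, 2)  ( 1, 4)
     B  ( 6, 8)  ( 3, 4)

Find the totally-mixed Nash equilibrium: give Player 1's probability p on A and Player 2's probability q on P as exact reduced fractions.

p=2/3, q=1/2

P1 indiff ⇒ q·8+(1-q)·1 = q·6+(1-q)·3 ⇒ q(2) = (1-q)(2) ⇒ q = 1/2
P2 indiff ⇒ p·2+(1-p)·8 = p·4+(1-p)·4 ⇒ p(-2) = (1-p)(-4) ⇒ p = 2/3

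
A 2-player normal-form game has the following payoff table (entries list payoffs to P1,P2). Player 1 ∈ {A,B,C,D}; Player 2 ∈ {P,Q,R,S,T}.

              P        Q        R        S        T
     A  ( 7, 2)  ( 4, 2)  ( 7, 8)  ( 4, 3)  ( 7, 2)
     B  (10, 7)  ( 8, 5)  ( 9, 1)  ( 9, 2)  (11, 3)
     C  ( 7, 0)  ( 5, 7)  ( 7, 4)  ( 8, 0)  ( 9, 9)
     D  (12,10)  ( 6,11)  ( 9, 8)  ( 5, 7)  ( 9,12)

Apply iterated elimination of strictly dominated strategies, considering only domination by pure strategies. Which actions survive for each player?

P1 drop A (B beats it: P:10>7 Q:8>4 R:9>7 S:9>4 T:11>7)
P1 drop C (B beats it: P:10>7 Q:8>5 R:9>7 S:9>8 T:11>9)
P2 drop R (P beats it: B:7>1 D:10>8)
P2 drop S (P beats it: B:7>2 D:10>7)
P1→{B,D} P2→{P,Q,T}

Survivors P1:{B,D} P2:{P,Q,T}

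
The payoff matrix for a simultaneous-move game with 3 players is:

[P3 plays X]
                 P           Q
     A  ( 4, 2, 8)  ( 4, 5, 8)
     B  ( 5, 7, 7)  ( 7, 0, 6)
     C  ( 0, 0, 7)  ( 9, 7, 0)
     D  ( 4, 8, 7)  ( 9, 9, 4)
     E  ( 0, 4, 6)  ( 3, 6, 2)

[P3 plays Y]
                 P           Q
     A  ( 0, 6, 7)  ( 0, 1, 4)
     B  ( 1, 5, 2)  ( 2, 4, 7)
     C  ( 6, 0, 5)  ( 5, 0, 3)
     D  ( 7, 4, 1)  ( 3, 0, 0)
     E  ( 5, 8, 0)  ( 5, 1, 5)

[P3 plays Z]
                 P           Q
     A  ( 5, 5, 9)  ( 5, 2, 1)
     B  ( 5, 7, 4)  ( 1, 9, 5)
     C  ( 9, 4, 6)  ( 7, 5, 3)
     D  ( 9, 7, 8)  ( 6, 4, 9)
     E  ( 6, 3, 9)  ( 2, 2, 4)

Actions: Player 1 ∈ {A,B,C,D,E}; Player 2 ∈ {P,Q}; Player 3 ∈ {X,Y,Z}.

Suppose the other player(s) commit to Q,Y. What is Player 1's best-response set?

u_1(A vs Q,Y) = 0
u_1(B vs Q,Y) = 2
u_1(C vs Q,Y) = 5
u_1(D vs Q,Y) = 3
u_1(E vs Q,Y) = 5
max payoff 5 at {C,E}

P1 best: {C,E}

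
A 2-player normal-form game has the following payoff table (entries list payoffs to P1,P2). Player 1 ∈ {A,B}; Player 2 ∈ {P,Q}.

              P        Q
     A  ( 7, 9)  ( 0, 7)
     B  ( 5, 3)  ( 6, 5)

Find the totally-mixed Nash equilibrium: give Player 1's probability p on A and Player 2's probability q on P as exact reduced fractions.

P1 indiff ⇒ q·7+(1-q)·0 = q·5+(1-q)·6 ⇒ q(2) = (1-q)(6) ⇒ q = 3/4
P2 indiff ⇒ p·9+(1-p)·3 = p·7+(1-p)·5 ⇒ p(2) = (1-p)(2) ⇒ p = 1/2

P1 mixes 1/2 on A; P2 mixes 3/4 on P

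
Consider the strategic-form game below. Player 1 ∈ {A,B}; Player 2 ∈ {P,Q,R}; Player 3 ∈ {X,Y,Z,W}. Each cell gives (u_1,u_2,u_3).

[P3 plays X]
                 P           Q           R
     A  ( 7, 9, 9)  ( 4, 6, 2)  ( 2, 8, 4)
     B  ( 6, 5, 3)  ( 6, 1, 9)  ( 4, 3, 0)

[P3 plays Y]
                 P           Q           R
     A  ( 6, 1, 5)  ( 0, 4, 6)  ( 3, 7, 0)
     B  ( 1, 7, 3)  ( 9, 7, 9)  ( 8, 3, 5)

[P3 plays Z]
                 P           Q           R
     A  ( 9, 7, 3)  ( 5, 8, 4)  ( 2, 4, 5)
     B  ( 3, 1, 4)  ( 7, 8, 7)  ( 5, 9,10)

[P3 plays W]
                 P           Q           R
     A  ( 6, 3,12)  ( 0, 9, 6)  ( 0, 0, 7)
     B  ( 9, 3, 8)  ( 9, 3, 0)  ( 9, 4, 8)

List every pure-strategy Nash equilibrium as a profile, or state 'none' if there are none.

Nash profiles: (B,Q,Y), (B,R,Z)

(A,P,X): not NE [P3→W gives 12>9]
(A,P,Y): not NE [P2→R gives 7>1; P3→W gives 12>5]
(A,P,Z): not NE [P2→Q gives 8>7; P3→W gives 12>3]
(A,P,W): not NE [P1→B gives 9>6; P2→Q gives 9>3]
(A,Q,X): not NE [P1→B gives 6>4; P2→P gives 9>6; P3→W gives 6>2]
(A,Q,Y): not NE [P1→B gives 9>0; P2→R gives 7>4]
(A,Q,Z): not NE [P1→B gives 7>5; P3→W gives 6>4]
(A,Q,W): not NE [P1→B gives 9>0]
(A,R,X): not NE [P1→B gives 4>2; P2→P gives 9>8; P3→W gives 7>4]
(A,R,Y): not NE [P1→B gives 8>3; P3→W gives 7>0]
(A,R,Z): not NE [P1→B gives 5>2; P2→Q gives 8>4; P3→W gives 7>5]
(A,R,W): not NE [P1→B gives 9>0; P2→Q gives 9>0]
(B,P,X): not NE [P1→A gives 7>6; P3→W gives 8>3]
(B,P,Y): not NE [P1→A gives 6>1; P3→W gives 8>3]
(B,P,Z): not NE [P1→A gives 9>3; P2→R gives 9>1; P3→W gives 8>4]
(B,P,W): not NE [P2→R gives 4>3]
(B,Q,X): not NE [P2→P gives 5>1]
(B,Q,Y): NE
(B,Q,Z): not NE [P2→R gives 9>8; P3→Y gives 9>7]
(B,Q,W): not NE [P2→R gives 4>3; P3→Y gives 9>0]
(B,R,X): not NE [P2→P gives 5>3; P3→Z gives 10>0]
(B,R,Y): not NE [P2→Q gives 7>3; P3→Z gives 10>5]
(B,R,Z): NE
(B,R,W): not NE [P3→Z gives 10>8]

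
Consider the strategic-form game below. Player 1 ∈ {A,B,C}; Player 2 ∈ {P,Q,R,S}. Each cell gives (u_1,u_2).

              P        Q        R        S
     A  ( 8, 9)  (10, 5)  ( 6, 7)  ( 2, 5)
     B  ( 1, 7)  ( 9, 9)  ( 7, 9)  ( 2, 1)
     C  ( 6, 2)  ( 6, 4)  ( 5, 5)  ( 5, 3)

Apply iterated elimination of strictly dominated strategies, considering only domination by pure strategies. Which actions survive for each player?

P2 drop S (R beats it: A:7>5 B:9>1 C:5>3)
P1 drop C (A beats it: P:8>6 Q:10>6 R:6>5)
P1→{A,B} P2→{P,Q,R}

Remaining: P1:{A,B} P2:{P,Q,R}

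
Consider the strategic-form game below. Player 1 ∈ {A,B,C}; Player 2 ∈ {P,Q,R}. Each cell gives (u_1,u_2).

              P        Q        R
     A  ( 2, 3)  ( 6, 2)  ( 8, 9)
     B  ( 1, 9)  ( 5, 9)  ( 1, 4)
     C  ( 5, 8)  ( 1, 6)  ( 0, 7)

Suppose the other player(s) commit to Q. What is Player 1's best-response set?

P1 best: {A}

u_1(A vs Q) = 6
u_1(B vs Q) = 5
u_1(C vs Q) = 1
max payoff 6 at {A}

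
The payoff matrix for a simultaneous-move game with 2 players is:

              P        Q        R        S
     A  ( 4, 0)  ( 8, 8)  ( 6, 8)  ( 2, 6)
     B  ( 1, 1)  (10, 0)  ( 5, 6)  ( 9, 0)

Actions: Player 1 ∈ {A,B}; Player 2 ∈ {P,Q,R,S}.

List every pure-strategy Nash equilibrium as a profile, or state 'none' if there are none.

Nash profiles: (A,R)

(A,P): not NE [P2→R gives 8>0]
(A,Q): not NE [P1→B gives 10>8]
(A,R): NE
(A,S): not NE [P1→B gives 9>2; P2→R gives 8>6]
(B,P): not NE [P1→A gives 4>1; P2→R gives 6>1]
(B,Q): not NE [P2→R gives 6>0]
(B,R): not NE [P1→A gives 6>5]
(B,S): not NE [P2→R gives 6>0]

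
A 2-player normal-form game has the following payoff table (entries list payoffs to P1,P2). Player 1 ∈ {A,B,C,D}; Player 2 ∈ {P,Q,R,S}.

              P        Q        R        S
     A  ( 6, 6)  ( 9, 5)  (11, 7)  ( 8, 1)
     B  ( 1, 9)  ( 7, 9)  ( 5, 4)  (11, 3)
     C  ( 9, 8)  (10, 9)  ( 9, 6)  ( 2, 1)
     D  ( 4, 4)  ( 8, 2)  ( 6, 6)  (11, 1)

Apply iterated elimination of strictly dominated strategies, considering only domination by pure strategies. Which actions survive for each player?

Survivors P1:{A,C} P2:{P,Q,R}

P2 drop S (P beats it: A:6>1 B:9>3 C:8>1 D:4>1)
P1 drop B (A beats it: P:6>1 Q:9>7 R:11>5)
P1 drop D (A beats it: P:6>4 Q:9>8 R:11>6)
P1→{A,C} P2→{P,Q,R}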